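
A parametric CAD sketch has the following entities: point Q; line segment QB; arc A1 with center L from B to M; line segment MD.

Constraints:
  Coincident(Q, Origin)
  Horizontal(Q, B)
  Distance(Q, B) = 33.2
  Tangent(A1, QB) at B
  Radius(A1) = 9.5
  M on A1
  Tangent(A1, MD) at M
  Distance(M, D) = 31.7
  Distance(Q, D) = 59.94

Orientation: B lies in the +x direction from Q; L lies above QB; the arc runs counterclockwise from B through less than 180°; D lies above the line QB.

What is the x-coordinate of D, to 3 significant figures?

43.9

Q is at the origin; QB is horizontal with |QB| = 33.2 and B on the +x side, so B = (33.2, 0.00). Since A1 is tangent to QB there, LB ⟂ QB, so L = B + (0, 9.5) = (33.2, 9.50). Since LM ⟂ MD (tangency), |LD| = √(9.5² + 31.7²) = 33.1 regardless of where M sits on A1. So D lies on both circle(Q, 59.94) and circle(L, 33.1); the above-QB intersection is D = (43.9, 40.8). M is the foot of the tangent from D: M = (42.7, 9.14).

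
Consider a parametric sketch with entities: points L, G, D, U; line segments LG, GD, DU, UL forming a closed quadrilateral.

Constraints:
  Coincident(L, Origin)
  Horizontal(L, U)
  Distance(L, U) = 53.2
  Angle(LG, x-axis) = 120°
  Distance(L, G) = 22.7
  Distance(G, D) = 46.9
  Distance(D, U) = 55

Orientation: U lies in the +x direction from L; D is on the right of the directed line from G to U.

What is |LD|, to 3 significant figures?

25.0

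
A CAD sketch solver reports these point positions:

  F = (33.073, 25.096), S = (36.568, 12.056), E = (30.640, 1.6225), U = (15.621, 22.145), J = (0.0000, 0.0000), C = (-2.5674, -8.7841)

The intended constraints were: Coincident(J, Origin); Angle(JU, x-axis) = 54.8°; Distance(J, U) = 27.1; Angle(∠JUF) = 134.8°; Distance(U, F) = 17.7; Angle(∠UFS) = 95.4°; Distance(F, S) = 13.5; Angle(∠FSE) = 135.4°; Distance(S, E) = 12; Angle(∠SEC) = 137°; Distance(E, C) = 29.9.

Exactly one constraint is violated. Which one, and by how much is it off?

Distance(E, C) = 29.9 — off by 4.90.

J = (0.00, 0.00) ✓; JU at 54.80° ✓; |JU| = 27.10 ✓; ∠JUF = 134.8° ✓; |UF| = 17.70 ✓; ∠UFS = 95.41° ✓; |FS| = 13.50 ✓; ∠FSE = 135.4° ✓; |SE| = 12.00 ✓; ∠SEC = 137.0° ✓; |EC| = 34.80 ✗.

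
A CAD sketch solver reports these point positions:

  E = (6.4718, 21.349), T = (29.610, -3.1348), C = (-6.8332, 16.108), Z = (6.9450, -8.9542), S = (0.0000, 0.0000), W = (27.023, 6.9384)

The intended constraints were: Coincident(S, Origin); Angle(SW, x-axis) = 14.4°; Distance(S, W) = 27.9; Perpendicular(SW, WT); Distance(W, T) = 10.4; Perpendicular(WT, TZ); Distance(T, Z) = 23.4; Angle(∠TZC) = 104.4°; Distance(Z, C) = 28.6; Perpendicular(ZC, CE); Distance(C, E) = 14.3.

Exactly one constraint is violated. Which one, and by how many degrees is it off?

Perpendicular(ZC, CE) — off by 7.30°.

S = (0.00, 0.00) ✓; SW at 14.40° ✓; |SW| = 27.90 ✓; ∠(SW, WT) = 90.00° ✓; |WT| = 10.40 ✓; ∠(WT, TZ) = 90.00° ✓; |TZ| = 23.40 ✓; ∠TZC = 104.4° ✓; |ZC| = 28.60 ✓; ∠(ZC, CE) = 97.30° ✗; |CE| = 14.30 ✓.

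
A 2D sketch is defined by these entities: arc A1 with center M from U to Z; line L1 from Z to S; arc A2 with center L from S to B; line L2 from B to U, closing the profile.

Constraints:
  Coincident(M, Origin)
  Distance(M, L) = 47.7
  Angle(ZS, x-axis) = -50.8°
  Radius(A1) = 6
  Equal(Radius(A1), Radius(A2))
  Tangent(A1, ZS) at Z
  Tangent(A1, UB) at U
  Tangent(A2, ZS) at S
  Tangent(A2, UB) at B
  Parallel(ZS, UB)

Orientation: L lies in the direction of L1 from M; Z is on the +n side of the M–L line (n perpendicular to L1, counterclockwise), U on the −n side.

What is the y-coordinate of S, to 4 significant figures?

-33.17

Tangency of A1 to both parallel lines with radius 6.0 puts Z and U at M ± 6.0·n: Z = (4.650, 3.792), U = (-4.650, -3.792). Equal radii place S and B the same way about L: S = L + 6.0·n = (34.80, -33.17), B = L − 6.0·n = (25.50, -40.76). So S.y = -33.17.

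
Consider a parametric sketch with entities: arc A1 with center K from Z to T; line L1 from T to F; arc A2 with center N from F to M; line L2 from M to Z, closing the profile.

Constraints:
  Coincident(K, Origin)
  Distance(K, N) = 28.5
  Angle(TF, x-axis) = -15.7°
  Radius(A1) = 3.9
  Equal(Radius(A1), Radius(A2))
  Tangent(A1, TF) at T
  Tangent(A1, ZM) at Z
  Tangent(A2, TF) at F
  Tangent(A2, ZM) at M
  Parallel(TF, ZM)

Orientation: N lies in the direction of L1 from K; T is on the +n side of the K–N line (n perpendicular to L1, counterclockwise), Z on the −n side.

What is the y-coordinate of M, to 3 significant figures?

-11.5

The slot axis is L1's direction at -15.7°, so u = (cos -15.7°, sin -15.7°) = (0.963, -0.271) and n = (−sin -15.7°, cos -15.7°) = (0.271, 0.963). K is at the origin and N lies 28.5 along u from K, so N = 28.5·u = (27.4, -7.71). Tangency of A1 to both parallel lines with radius 3.9 puts T and Z at K ± 3.9·n: T = (1.06, 3.75), Z = (-1.06, -3.75). Equal radii place F and M the same way about N: F = N + 3.9·n = (28.5, -3.96), M = N − 3.9·n = (26.4, -11.5). So M.y = -11.5.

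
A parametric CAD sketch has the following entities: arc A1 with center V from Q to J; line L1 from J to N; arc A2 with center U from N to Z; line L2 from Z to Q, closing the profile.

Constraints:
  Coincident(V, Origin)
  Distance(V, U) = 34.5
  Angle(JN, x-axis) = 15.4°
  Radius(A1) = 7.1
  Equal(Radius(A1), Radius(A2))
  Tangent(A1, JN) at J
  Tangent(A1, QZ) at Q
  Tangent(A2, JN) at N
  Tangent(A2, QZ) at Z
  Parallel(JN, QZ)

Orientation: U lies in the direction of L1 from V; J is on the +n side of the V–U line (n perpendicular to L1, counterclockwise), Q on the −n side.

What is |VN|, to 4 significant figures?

35.22

The slot axis is L1's direction at 15.4°, so u = (cos 15.4°, sin 15.4°) = (0.9641, 0.2656) and n = (−sin 15.4°, cos 15.4°) = (-0.2656, 0.9641). V is at the origin and U lies 34.5 along u from V, so U = 34.5·u = (33.26, 9.162). Tangency of A1 to both parallel lines with radius 7.1 puts J and Q at V ± 7.1·n: J = (-1.885, 6.845), Q = (1.885, -6.845). Equal radii place N and Z the same way about U: N = U + 7.1·n = (31.38, 16.01), Z = U − 7.1·n = (35.15, 2.317). Then |VN| = |N − V| = 35.22.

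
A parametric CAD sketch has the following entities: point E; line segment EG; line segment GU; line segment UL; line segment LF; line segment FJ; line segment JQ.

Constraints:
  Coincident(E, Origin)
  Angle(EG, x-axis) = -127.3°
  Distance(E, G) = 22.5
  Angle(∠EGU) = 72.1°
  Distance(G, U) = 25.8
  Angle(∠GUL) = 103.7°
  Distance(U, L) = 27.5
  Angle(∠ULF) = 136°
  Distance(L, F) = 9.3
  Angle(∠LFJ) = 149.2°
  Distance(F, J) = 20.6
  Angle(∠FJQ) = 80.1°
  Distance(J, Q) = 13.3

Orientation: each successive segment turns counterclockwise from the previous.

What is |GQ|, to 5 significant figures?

32.555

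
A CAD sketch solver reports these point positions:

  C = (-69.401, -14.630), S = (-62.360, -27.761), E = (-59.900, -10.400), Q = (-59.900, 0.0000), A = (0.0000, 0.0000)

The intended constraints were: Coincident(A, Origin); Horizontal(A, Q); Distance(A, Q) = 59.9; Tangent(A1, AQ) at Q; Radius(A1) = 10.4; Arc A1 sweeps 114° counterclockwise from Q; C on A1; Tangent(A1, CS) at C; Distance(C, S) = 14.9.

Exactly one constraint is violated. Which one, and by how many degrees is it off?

Tangent(A1, CS) at C — off by 4.20°.

A = (0.00, 0.00) ✓; A.y = 0.00, Q.y = 0.00 ✓; |AQ| = 59.90 ✓; ∠(EQ, QA) = 90.00° ✓; |EQ| = 10.40 ✓; bearing(E→C) − bearing(E→Q) = 114.0° ✓; |EC| = 10.40 ✓; ∠(EC, CS) = 85.80° ✗; |CS| = 14.90 ✓.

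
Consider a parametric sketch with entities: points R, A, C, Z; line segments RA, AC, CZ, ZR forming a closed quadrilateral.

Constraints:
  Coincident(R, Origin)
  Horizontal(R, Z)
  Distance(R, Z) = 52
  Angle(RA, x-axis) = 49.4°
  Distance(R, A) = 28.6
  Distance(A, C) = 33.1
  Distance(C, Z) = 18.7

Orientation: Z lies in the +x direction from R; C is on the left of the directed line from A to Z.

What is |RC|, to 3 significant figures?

54.9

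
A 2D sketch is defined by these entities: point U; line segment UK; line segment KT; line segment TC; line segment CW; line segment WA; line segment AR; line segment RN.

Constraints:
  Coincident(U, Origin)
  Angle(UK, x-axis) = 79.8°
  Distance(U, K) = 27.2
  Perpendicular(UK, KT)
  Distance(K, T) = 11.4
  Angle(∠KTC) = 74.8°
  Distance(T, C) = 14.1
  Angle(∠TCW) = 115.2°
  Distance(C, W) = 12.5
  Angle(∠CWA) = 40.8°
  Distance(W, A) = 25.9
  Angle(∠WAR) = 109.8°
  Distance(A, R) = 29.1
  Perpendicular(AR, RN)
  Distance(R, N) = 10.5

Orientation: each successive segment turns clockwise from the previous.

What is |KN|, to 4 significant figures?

38.85

∠WAR = 109.8° gives AR at -29.60° from the x-axis; with |AR| = 29.1, R = (42.46, 14.54). The perpendicularity gives RN at right angles to AR, so RN runs at -119.6°; with |RN| = 10.5, N = (37.27, 5.410). Then |KN| = |N − K| = 38.85.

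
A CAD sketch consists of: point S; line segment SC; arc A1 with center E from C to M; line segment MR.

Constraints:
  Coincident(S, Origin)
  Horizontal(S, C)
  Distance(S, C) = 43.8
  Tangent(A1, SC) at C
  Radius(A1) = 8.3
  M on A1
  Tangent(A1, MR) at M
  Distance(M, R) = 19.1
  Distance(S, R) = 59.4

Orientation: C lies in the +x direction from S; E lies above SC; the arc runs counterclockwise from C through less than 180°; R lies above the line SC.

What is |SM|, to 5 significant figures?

52.696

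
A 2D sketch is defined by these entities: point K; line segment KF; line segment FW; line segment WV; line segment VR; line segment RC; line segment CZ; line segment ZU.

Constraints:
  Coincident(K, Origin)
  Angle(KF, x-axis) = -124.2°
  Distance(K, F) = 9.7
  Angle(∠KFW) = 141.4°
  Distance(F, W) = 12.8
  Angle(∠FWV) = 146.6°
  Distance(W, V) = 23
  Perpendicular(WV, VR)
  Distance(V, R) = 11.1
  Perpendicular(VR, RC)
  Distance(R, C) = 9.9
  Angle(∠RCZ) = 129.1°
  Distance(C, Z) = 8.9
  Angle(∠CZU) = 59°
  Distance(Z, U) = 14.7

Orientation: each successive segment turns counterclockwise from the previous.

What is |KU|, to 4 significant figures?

38.42

K is at the origin; KF runs at -124.2° with length 9.7, so F = (-5.452, -8.023). ∠KFW = 141.4° gives FW at -85.60° from the x-axis; with |FW| = 12.8, W = (-4.470, -20.78). ∠FWV = 146.6° gives WV at -52.20° from the x-axis; with |WV| = 23.0, V = (9.627, -38.96). WV ⟂ VR, so VR runs at 37.80°; with |VR| = 11.1, R = (18.40, -32.16). VR is perpendicular to RC, so RC runs at 127.8°; with |RC| = 9.9, C = (12.33, -24.33). ∠RCZ = 129.1° gives CZ at 178.7° from the x-axis; with |CZ| = 8.9, Z = (3.432, -24.13). ∠CZU = 59.0° gives ZU at -60.30° from the x-axis; with |ZU| = 14.7, U = (10.72, -36.90). Then |KU| = |U − K| = 38.42.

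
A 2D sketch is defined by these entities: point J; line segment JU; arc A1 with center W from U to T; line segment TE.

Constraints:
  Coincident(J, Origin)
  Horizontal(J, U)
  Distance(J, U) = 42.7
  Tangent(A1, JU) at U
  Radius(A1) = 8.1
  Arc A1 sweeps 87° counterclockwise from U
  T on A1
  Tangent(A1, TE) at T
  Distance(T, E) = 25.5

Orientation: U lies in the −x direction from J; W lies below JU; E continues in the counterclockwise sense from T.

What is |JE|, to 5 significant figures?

61.767

J is at the origin; JU is horizontal with |JU| = 42.7 and U on the −x side, so U = (-42.700, 0.0000). The tangent condition forces WU to be normal to JU, so W = U + (0, -8.1) = (-42.700, -8.1000). On A1, U sits at bearing 90° from W; an 87° counterclockwise sweep puts T at bearing 177°, so T = W + 8.1·(cos 177°, sin 177°) = (-50.789, -7.6761). Since A1 is tangent to TE there, WT ⟂ TE, so TE runs along (−sin 177°, cos 177°); with |TE| = 25.5, E = (-52.123, -33.141). Then |JE| = |E − J| = 61.767.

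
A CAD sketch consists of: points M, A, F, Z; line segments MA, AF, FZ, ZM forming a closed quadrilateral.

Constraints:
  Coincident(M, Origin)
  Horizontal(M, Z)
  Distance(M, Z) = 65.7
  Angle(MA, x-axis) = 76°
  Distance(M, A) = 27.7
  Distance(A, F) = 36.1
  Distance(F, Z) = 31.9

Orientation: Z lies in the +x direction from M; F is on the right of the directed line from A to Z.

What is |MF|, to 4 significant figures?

34.11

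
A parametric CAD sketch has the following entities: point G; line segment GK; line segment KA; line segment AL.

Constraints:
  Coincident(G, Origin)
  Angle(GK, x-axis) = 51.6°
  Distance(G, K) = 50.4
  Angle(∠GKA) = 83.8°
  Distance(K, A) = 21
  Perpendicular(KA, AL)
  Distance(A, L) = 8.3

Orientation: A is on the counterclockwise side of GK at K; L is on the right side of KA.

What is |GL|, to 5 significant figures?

60.442

G is at the origin; GK runs at 51.6° with length 50.4, so K = 50.4·(cos 51.6°, sin 51.6°) = (31.306, 39.498). ∠GKA = 83.8°, so KA runs at 51.6° + (180° − 83.8°) = 147.80° from the x-axis; with |KA| = 21.0, A = K + 21.0·(cos 147.80°, sin 147.80°) = (13.536, 50.689). KA is perpendicular to AL; with |AL| = 8.3 on the right of KA, L = A + 8.3·(0.53288, 0.84619) = (17.959, 57.712). Then |GL| = |L − G| = 60.442.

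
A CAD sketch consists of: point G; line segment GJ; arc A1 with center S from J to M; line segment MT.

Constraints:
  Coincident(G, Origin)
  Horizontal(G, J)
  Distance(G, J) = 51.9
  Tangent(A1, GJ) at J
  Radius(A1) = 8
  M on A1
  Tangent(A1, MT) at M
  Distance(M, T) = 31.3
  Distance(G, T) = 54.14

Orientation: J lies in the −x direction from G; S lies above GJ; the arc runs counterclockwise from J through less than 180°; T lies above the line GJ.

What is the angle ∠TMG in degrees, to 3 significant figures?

89.4°

G is at the origin; G and J share the same y with |GJ| = 51.9 and J on the −x side, so J = (-51.9, 0.00). A1 meets GJ tangentially, so SJ is at right angles to GJ, so S = J + (0, 8) = (-51.9, 8.00). Since SM ⟂ MT (tangency), |ST| = √(8.0² + 31.3²) = 32.3 regardless of where M sits on A1. So T lies on both circle(G, 54.14) and circle(S, 32.3); the above-GJ intersection is T = (-39.0, 37.6). M is the foot of the tangent from T: M = (-44.0, 6.71).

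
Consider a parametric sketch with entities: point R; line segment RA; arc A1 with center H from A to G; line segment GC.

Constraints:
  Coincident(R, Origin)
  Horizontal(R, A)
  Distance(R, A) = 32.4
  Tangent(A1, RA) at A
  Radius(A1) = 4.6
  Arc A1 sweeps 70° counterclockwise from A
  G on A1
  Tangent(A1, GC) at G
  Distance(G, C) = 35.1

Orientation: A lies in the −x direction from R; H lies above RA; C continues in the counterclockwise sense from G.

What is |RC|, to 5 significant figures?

39.434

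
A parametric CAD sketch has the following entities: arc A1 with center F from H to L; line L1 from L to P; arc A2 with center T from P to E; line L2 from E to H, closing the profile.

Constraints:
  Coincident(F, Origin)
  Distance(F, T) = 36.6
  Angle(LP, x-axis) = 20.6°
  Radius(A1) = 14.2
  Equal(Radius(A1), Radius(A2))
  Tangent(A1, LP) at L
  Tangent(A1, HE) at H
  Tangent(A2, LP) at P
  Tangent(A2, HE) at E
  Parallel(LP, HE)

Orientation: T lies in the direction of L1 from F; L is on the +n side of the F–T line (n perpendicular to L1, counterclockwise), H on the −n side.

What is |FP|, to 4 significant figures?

39.26

The slot axis is L1's direction at 20.6°, so u = (cos 20.6°, sin 20.6°) = (0.9361, 0.3518) and n = (−sin 20.6°, cos 20.6°) = (-0.3518, 0.9361). F is at the origin and T lies 36.6 along u from F, so T = 36.6·u = (34.26, 12.88). Tangency of A1 to both parallel lines with radius 14.2 puts L and H at F ± 14.2·n: L = (-4.996, 13.29), H = (4.996, -13.29). Equal radii place P and E the same way about T: P = T + 14.2·n = (29.26, 26.17), E = T − 14.2·n = (39.26, -0.4146). Then |FP| = |P − F| = 39.26.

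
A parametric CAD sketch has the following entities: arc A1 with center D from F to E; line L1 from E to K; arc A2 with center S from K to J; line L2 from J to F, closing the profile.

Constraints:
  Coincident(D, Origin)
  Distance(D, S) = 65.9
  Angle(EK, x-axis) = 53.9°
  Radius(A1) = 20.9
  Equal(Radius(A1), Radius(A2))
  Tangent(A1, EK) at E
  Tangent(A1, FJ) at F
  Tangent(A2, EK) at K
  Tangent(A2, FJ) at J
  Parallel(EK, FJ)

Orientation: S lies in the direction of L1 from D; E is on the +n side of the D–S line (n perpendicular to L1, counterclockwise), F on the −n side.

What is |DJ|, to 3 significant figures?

69.1

The slot axis is L1's direction at 53.9°, so u = (cos 53.9°, sin 53.9°) = (0.589, 0.808) and n = (−sin 53.9°, cos 53.9°) = (-0.808, 0.589). D is at the origin and S lies 65.9 along u from D, so S = 65.9·u = (38.8, 53.2). Tangency of A1 to both parallel lines with radius 20.9 puts E and F at D ± 20.9·n: E = (-16.9, 12.3), F = (16.9, -12.3). Equal radii place K and J the same way about S: K = S + 20.9·n = (21.9, 65.6), J = S − 20.9·n = (55.7, 40.9). Then |DJ| = |J − D| = 69.1.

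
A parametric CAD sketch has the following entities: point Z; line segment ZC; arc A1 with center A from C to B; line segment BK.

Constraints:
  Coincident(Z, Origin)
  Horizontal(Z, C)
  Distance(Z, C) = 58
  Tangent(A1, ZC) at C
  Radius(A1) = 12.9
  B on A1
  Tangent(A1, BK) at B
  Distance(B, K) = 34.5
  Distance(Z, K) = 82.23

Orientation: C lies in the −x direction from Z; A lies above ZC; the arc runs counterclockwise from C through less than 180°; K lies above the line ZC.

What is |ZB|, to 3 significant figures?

51.3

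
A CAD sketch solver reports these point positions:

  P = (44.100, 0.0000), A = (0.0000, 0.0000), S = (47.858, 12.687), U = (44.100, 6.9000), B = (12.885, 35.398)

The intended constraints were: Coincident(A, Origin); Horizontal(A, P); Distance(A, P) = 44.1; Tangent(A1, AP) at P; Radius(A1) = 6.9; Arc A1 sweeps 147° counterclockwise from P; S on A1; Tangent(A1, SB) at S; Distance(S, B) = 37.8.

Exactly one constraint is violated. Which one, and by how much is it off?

Distance(S, B) = 37.8 — off by 3.90.

A = (0.00, 0.00) ✓; A.y = 0.00, P.y = 0.00 ✓; |AP| = 44.10 ✓; ∠(UP, PA) = 90.00° ✓; |UP| = 6.900 ✓; bearing(U→S) − bearing(U→P) = 147.0° ✓; |US| = 6.900 ✓; ∠(US, SB) = 90.00° ✓; |SB| = 41.70 ✗.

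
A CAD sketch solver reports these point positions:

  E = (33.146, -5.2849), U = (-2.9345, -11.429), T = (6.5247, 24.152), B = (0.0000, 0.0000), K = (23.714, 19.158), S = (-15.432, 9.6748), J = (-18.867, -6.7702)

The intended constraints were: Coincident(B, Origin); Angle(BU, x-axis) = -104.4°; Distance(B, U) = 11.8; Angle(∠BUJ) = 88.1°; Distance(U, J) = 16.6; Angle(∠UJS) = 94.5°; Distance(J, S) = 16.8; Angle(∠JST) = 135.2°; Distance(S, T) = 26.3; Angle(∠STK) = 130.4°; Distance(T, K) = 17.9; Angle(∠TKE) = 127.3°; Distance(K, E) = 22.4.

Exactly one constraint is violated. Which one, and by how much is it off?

Distance(K, E) = 22.4 — off by 3.80.

B = (0.00, 0.00) ✓; BU at -104.4° ✓; |BU| = 11.80 ✓; ∠BUJ = 88.10° ✓; |UJ| = 16.60 ✓; ∠UJS = 94.50° ✓; |JS| = 16.80 ✓; ∠JST = 135.2° ✓; |ST| = 26.30 ✓; ∠STK = 130.4° ✓; |TK| = 17.90 ✓; ∠TKE = 127.3° ✓; |KE| = 26.20 ✗.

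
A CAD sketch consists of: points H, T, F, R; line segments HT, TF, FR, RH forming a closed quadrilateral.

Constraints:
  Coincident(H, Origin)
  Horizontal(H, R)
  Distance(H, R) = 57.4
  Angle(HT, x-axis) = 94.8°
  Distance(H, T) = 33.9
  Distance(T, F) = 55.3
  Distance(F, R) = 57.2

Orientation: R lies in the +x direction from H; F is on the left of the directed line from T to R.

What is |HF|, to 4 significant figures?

73.80

H is at the origin; H and R share the same y with |HR| = 57.4 and R in +x, so R = (57.4, 0). HT runs at 94.8° with |HT| = 33.9, so T = (-2.837, 33.78). F is determined by |TF| = 55.3 and |FR| = 57.2 together: it lies at the intersection of circle(T, 55.3) and circle(R, 57.2). With |TR| = 69.06, the foot of the radical line on TR is 32.98 from T and the perpendicular offset is √(55.3² − 32.98²) = 44.39. Taking the left-of-TR solution: F = (47.64, 56.36).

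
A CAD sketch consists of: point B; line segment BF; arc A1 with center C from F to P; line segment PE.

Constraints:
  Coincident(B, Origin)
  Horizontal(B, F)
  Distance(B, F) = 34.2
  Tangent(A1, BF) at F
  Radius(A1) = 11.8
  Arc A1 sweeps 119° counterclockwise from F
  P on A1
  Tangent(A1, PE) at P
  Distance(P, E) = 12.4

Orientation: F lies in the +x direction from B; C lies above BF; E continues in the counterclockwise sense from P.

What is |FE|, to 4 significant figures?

28.69

On A1, F sits at bearing -90° from C; a 119° counterclockwise sweep puts P at bearing 29°, so P = C + 11.8·(cos 29°, sin 29°) = (44.52, 17.52). The tangent condition forces CP to be normal to PE, so PE runs along (−sin 29°, cos 29°); with |PE| = 12.4, E = (38.51, 28.37). Then |FE| = |E − F| = 28.69.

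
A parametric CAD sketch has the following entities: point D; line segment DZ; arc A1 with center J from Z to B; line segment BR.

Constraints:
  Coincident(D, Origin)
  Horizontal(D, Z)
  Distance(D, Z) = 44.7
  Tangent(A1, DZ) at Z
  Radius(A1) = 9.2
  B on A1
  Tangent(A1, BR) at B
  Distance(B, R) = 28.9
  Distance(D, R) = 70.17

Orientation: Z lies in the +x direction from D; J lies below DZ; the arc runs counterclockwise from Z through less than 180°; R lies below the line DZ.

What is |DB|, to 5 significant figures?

42.049

D is at the origin; DZ is horizontal with |DZ| = 44.7 and Z on the +x side, so Z = (44.700, 0.0000). Since A1 is tangent to DZ there, JZ ⟂ DZ, so J = Z + (0, -9.2) = (44.700, -9.2000). Since JB ⟂ BR (tangency), |JR| = √(9.2² + 28.9²) = 30.329 regardless of where B sits on A1. So R lies on both circle(D, 70.17) and circle(J, 30.329); the below-DZ intersection is R = (60.915, -34.830). B is the foot of the tangent from R: B = (38.784, -16.245).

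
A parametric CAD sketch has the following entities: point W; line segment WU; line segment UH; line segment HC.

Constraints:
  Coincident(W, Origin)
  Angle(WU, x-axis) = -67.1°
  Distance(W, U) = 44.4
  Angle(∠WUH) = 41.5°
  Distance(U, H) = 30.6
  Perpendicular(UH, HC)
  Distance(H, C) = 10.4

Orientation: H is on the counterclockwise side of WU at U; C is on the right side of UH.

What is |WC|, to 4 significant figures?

39.91

∠WUH = 41.5°, so UH runs at -67.1° + (180° − 41.5°) = 71.40° from the x-axis; with |UH| = 30.6, H = U + 30.6·(cos 71.40°, sin 71.40°) = (27.04, -11.90). UH is perpendicular to HC; with |HC| = 10.4 on the right of UH, C = H + 10.4·(0.9478, -0.3190) = (36.89, -15.22). Then |WC| = |C − W| = 39.91.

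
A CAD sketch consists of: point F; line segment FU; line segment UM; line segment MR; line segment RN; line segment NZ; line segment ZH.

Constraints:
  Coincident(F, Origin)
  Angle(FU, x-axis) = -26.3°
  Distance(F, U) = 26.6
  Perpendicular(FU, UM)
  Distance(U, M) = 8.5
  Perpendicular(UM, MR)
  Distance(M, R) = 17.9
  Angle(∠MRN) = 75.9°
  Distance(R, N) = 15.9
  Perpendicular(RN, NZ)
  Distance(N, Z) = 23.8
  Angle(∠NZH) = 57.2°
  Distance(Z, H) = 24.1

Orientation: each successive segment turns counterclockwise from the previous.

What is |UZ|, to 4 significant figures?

9.126

∠MRN = 75.9° gives RN at -102.2° from the x-axis; with |RN| = 15.9, N = (8.205, -11.78). RN is perpendicular to NZ, so NZ runs at -12.20°; with |NZ| = 23.8, Z = (31.47, -16.81). Then |UZ| = |Z − U| = 9.126.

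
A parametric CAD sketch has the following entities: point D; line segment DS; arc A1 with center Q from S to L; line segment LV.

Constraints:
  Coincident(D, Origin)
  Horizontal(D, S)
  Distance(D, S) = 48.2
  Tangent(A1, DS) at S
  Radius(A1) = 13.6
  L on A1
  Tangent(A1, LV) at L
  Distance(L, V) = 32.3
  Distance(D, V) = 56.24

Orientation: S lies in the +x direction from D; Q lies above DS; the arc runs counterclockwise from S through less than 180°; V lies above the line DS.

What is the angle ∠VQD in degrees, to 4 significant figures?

80.60°

Checks: |QL| = 13.60 ✓; ∠(QL, LV) = 90.00° ✓; |LV| = 32.30 ✓; |DV| = 56.24 ✓.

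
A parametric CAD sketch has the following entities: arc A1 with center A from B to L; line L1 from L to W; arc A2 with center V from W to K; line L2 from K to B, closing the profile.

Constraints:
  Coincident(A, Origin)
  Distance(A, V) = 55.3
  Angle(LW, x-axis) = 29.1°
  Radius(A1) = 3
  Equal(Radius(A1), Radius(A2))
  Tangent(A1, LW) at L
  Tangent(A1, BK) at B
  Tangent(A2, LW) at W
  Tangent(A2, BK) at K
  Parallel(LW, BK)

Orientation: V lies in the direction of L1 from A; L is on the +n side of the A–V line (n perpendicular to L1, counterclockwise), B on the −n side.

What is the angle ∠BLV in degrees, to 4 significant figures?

86.89°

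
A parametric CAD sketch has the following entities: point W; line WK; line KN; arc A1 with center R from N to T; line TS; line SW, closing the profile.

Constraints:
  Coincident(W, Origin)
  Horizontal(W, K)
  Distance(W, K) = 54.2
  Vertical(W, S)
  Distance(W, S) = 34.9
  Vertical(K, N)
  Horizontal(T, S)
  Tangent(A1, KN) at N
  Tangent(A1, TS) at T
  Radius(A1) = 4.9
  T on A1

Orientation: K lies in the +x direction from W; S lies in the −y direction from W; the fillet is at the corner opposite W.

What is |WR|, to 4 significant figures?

57.71

W and S share the same x with |WS| = 34.9 and S on the −y side, so S = (0.000, -34.90). The virtual corner opposite W is at (54.20, -34.90). Since A1 is tangent to KN there, RN ⟂ KN and tangency of A1 to TS means the radius RT is perpendicular to TS, with radius 4.9, so the center R sits 4.9 in from both sides at R = (49.30, -30.00). Then |WR| = |R − W| = 57.71.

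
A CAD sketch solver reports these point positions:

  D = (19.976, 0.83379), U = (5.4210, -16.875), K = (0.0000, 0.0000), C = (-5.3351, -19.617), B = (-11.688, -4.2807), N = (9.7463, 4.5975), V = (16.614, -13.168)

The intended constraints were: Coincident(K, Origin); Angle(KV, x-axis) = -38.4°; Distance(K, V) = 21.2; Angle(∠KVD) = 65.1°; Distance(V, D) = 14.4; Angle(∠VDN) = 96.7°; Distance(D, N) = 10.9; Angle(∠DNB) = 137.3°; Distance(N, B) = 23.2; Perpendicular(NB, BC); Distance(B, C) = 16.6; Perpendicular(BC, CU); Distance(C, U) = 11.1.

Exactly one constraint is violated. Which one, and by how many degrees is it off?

Perpendicular(BC, CU) — off by 8.20°.

K = (0.00, 0.00) ✓; KV at -38.40° ✓; |KV| = 21.20 ✓; ∠KVD = 65.10° ✓; |VD| = 14.40 ✓; ∠VDN = 96.70° ✓; |DN| = 10.90 ✓; ∠DNB = 137.3° ✓; |NB| = 23.20 ✓; ∠(NB, BC) = 90.00° ✓; |BC| = 16.60 ✓; ∠(BC, CU) = 81.80° ✗; |CU| = 11.10 ✓.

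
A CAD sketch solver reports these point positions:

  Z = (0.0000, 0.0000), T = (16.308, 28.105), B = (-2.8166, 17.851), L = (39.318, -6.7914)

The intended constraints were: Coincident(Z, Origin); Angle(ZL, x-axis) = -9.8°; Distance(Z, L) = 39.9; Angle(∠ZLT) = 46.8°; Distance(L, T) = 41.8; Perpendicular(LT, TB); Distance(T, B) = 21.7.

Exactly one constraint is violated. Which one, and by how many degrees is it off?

Perpendicular(LT, TB) — off by 5.20°.

Z = (0.00, 0.00) ✓; ZL at -9.800° ✓; |ZL| = 39.90 ✓; ∠ZLT = 46.80° ✓; |LT| = 41.80 ✓; ∠(LT, TB) = 84.80° ✗; |TB| = 21.70 ✓.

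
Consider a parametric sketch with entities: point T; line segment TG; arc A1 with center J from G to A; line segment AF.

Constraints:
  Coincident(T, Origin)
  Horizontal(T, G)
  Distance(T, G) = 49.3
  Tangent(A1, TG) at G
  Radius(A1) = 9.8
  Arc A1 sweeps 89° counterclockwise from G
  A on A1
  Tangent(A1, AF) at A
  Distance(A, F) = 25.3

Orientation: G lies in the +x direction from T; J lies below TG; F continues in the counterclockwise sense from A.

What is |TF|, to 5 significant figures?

52.397

On A1, G sits at bearing 90° from J; an 89° counterclockwise sweep puts A at bearing 179°, so A = J + 9.8·(cos 179°, sin 179°) = (39.501, -9.6290). The tangent condition forces JA to be normal to AF, so AF runs along (−sin 179°, cos 179°); with |AF| = 25.3, F = (39.060, -34.925). Then |TF| = |F − T| = 52.397.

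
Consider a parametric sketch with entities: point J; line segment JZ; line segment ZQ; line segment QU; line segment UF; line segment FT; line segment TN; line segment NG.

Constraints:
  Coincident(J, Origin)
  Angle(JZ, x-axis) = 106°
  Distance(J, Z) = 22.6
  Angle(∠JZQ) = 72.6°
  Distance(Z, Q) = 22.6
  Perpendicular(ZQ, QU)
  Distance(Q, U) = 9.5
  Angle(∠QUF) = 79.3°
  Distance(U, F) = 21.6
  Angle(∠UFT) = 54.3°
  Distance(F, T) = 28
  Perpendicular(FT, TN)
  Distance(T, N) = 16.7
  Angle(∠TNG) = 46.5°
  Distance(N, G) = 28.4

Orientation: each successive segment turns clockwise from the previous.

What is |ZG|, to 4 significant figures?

5.055

J is at the origin; JZ runs at 106.0° with length 22.6, so Z = (-6.229, 21.72). ∠JZQ = 72.6° gives ZQ at -1.400° from the x-axis; with |ZQ| = 22.6, Q = (16.36, 21.17). ZQ ⟂ QU, so QU runs at -91.40°; with |QU| = 9.5, U = (16.13, 11.68). ∠QUF = 79.3° gives UF at 167.9° from the x-axis; with |UF| = 21.6, F = (-4.988, 16.20). ∠UFT = 54.3° gives FT at 42.20° from the x-axis; with |FT| = 28.0, T = (15.75, 35.01). FT ⟂ TN, so TN runs at -47.80°; with |TN| = 16.7, N = (26.97, 22.64). ∠TNG = 46.5° gives NG at 178.7° from the x-axis; with |NG| = 28.4, G = (-1.421, 23.28). Then |ZG| = |G − Z| = 5.055.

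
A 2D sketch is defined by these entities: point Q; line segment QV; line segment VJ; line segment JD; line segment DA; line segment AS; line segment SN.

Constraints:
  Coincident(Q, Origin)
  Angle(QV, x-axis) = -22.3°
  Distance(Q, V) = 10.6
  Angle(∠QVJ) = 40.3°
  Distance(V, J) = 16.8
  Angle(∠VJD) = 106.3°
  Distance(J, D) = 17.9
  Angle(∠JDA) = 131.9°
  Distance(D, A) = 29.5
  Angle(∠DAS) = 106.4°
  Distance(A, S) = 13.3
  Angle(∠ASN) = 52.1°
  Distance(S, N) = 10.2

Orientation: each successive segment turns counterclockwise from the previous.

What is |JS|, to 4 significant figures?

45.21

∠JDA = 131.9° gives DA at -120.8° from the x-axis; with |DA| = 29.5, A = (-30.59, -17.89). ∠DAS = 106.4° gives AS at -47.20° from the x-axis; with |AS| = 13.3, S = (-21.56, -27.65). Then |JS| = |S − J| = 45.21.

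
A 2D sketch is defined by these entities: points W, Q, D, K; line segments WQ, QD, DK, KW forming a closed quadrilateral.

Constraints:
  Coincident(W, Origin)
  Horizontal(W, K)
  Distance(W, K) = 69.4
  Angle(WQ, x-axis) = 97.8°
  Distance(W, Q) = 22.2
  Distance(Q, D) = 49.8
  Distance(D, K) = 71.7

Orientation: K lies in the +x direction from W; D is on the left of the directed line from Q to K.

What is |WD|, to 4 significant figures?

66.57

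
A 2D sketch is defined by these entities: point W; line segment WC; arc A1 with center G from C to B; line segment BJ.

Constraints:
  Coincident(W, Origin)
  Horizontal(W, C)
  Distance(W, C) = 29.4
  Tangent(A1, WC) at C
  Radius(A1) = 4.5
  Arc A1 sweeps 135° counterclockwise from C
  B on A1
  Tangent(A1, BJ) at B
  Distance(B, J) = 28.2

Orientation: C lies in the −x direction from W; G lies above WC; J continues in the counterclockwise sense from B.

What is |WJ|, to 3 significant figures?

53.8

W is at the origin; WC is horizontal with |WC| = 29.4 and C on the −x side, so C = (-29.4, 0.00). The tangent condition forces GC to be normal to WC, so G = C + (0, 4.5) = (-29.4, 4.50). On A1, C sits at bearing -90° from G; a 135° counterclockwise sweep puts B at bearing 45°, so B = G + 4.5·(cos 45°, sin 45°) = (-26.2, 7.68). A1 meets BJ tangentially, so GB is at right angles to BJ, so BJ runs along (−sin 45°, cos 45°); with |BJ| = 28.2, J = (-46.2, 27.6). Then |WJ| = |J − W| = 53.8.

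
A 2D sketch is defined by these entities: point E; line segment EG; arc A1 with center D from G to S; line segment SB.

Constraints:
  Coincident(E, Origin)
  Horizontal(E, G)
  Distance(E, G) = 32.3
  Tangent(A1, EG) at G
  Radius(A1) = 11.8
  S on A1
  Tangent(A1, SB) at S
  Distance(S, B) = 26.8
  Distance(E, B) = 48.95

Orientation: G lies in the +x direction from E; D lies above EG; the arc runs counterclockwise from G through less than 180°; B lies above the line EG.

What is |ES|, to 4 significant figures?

45.94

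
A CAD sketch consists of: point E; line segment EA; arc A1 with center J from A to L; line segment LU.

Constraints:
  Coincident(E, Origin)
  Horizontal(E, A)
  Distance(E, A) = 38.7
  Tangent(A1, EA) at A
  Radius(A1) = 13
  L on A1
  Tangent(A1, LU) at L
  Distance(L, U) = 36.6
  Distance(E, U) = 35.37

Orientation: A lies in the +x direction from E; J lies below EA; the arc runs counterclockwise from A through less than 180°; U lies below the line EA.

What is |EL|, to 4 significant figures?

28.72

Checks: |JL| = 13.00 ✓; ∠(JL, LU) = 90.00° ✓; |LU| = 36.60 ✓; |EU| = 35.37 ✓.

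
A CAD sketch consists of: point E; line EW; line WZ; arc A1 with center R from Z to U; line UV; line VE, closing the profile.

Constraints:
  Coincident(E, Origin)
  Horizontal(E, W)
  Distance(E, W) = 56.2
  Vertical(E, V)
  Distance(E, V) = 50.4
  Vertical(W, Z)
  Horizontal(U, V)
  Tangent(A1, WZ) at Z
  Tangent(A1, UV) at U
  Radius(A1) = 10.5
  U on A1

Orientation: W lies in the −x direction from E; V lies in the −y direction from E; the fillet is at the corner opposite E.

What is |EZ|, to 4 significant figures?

68.92

E is at the origin; E and W share the same y with |EW| = 56.2 and W on the −x side, so W = (-56.20, 0.000). E and V share the same x with |EV| = 50.4 and V on the −y side, so V = (0.000, -50.40). The virtual corner opposite E is at (-56.20, -50.40). Tangency of A1 to WZ means the radius RZ is perpendicular to WZ and A1 meets UV tangentially, so RU is at right angles to UV, with radius 10.5, so the center R sits 10.5 in from both sides at R = (-45.70, -39.90). That places the tangent points at Z = (-56.20, -39.90) on WZ and U = (-45.70, -50.40) on UV. Then |EZ| = |Z − E| = 68.92.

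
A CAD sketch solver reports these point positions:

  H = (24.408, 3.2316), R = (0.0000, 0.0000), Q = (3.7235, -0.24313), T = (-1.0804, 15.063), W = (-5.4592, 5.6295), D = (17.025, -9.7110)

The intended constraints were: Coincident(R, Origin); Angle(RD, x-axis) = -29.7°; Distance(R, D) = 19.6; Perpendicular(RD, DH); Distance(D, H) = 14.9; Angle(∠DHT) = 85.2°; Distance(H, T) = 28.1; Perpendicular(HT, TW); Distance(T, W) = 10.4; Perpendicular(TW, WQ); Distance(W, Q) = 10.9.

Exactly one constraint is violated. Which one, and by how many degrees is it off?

Perpendicular(TW, WQ) — off by 7.70°.

R = (0.00, 0.00) ✓; RD at -29.70° ✓; |RD| = 19.60 ✓; ∠(RD, DH) = 90.00° ✓; |DH| = 14.90 ✓; ∠DHT = 85.20° ✓; |HT| = 28.10 ✓; ∠(HT, TW) = 90.00° ✓; |TW| = 10.40 ✓; ∠(TW, WQ) = 82.30° ✗; |WQ| = 10.90 ✓.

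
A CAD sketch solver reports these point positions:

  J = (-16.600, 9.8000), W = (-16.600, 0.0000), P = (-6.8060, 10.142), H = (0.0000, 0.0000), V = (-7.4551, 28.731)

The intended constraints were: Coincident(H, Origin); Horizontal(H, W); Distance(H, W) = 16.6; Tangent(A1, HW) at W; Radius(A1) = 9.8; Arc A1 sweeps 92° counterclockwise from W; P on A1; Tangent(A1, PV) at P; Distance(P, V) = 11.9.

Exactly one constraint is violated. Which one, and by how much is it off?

Distance(P, V) = 11.9 — off by 6.70.

H = (0.00, 0.00) ✓; H.y = 0.00, W.y = 0.00 ✓; |HW| = 16.60 ✓; ∠(JW, WH) = 90.00° ✓; |JW| = 9.800 ✓; bearing(J→P) − bearing(J→W) = 92.00° ✓; |JP| = 9.800 ✓; ∠(JP, PV) = 90.00° ✓; |PV| = 18.60 ✗.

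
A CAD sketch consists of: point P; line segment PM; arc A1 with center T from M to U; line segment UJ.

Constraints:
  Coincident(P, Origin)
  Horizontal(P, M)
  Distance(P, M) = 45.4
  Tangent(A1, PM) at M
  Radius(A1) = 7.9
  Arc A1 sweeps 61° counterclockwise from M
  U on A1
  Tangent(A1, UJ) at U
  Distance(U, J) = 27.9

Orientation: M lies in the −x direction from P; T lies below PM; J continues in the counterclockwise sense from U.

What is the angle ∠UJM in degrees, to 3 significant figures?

6.67°

On A1, M sits at bearing 90° from T; a 61° counterclockwise sweep puts U at bearing 151°, so U = T + 7.9·(cos 151°, sin 151°) = (-52.3, -4.07). The tangent condition forces TU to be normal to UJ, so UJ runs along (−sin 151°, cos 151°); with |UJ| = 27.9, J = (-65.8, -28.5). Then cos ∠UJM = JU·JM / (|JU||JM|), giving 6.67°.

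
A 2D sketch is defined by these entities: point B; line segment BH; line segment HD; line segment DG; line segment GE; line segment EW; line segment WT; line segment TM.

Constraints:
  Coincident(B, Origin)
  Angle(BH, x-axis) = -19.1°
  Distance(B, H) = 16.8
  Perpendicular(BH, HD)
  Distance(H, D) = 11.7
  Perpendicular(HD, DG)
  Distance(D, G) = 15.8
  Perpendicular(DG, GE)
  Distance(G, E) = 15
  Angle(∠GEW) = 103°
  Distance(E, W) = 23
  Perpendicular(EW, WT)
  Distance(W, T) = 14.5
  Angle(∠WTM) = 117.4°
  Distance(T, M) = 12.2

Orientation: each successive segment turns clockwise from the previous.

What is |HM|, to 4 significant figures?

13.57

EW is perpendicular to WT, so WT runs at -96.10°; with |WT| = 14.5, T = (23.35, -14.07). ∠WTM = 117.4° gives TM at -158.7° from the x-axis; with |TM| = 12.2, M = (11.99, -18.50). Then |HM| = |M − H| = 13.57.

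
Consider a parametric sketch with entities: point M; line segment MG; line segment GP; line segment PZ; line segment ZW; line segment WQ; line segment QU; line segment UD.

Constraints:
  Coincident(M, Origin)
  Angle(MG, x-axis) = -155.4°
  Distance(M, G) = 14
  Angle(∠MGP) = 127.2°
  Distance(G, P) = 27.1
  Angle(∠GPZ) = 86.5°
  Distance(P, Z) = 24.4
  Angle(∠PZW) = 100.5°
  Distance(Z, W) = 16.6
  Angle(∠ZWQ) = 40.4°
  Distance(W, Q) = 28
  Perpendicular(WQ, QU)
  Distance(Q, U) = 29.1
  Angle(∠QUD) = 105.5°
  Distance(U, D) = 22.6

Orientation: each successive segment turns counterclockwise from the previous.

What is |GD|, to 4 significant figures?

60.13

M is at the origin; MG runs at -155.4° with length 14.0, so G = (-12.73, -5.828). ∠MGP = 127.2° gives GP at -102.6° from the x-axis; with |GP| = 27.1, P = (-18.64, -32.28). ∠GPZ = 86.5° gives PZ at -9.100° from the x-axis; with |PZ| = 24.4, Z = (5.452, -36.13). ∠PZW = 100.5° gives ZW at 70.40° from the x-axis; with |ZW| = 16.6, W = (11.02, -20.50). ∠ZWQ = 40.4° gives WQ at -150.0° from the x-axis; with |WQ| = 28.0, Q = (-13.23, -34.50). WQ is perpendicular to QU, so QU runs at -60.00°; with |QU| = 29.1, U = (1.322, -59.70). ∠QUD = 105.5° gives UD at 14.50° from the x-axis; with |UD| = 22.6, D = (23.20, -54.04). Then |GD| = |D − G| = 60.13.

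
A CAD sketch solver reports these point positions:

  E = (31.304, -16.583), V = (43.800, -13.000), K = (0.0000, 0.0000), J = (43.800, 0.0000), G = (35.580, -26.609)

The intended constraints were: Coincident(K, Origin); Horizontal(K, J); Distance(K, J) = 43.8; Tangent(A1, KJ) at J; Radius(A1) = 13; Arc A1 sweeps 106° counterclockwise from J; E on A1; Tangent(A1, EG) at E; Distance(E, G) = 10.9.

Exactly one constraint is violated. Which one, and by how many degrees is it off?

Tangent(A1, EG) at E — off by 7.10°.

K = (0.00, 0.00) ✓; K.y = 0.00, J.y = 0.00 ✓; |KJ| = 43.80 ✓; ∠(VJ, JK) = 90.00° ✓; |VJ| = 13.00 ✓; bearing(V→E) − bearing(V→J) = 106.0° ✓; |VE| = 13.00 ✓; ∠(VE, EG) = 82.90° ✗; |EG| = 10.90 ✓.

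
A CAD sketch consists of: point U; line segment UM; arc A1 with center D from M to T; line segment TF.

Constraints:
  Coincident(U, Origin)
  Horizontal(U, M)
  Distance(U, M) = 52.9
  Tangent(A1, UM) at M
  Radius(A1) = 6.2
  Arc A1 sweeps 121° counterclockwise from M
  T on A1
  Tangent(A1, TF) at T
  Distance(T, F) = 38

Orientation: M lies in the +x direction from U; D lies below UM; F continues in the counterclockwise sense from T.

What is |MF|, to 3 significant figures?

44.3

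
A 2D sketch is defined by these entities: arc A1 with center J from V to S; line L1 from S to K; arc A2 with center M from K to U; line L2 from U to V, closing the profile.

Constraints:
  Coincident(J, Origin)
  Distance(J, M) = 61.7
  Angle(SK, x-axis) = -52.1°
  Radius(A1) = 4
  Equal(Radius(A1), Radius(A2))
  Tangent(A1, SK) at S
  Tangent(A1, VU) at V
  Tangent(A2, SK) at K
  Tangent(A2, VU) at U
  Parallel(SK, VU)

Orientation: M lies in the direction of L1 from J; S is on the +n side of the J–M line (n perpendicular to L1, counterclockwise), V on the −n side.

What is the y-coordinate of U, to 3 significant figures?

-51.1

The slot axis is L1's direction at -52.1°, so u = (cos -52.1°, sin -52.1°) = (0.614, -0.789) and n = (−sin -52.1°, cos -52.1°) = (0.789, 0.614). J is at the origin and M lies 61.7 along u from J, so M = 61.7·u = (37.9, -48.7). Tangency of A1 to both parallel lines with radius 4.0 puts S and V at J ± 4.0·n: S = (3.16, 2.46), V = (-3.16, -2.46). Equal radii place K and U the same way about M: K = M + 4.0·n = (41.1, -46.2), U = M − 4.0·n = (34.7, -51.1). So U.y = -51.1.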